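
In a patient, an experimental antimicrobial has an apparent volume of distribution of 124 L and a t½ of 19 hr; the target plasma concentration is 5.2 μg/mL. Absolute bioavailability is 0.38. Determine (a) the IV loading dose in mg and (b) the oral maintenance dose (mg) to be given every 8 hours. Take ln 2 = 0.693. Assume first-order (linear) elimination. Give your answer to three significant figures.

LD = Vd × C = 124.0 × 5.2 = 644.8 mg
CL = 0.693 × Vd / t½ = 0.693 × 124.0 / 19 = 4.523 L/h
D = CL × Css × τ / F = 4.523 × 5.2 × 8 / 0.38 = 495.1 mg

(a) 645 mg; (b) 495 mg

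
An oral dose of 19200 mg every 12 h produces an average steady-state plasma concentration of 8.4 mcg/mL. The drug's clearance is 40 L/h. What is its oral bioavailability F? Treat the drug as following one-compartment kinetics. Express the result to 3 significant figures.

0.210

F·D/τ = CL·Css at steady state → F = CL·Css·τ / D.
F = 40 × 8.4 × 12 / 19200 = 0.210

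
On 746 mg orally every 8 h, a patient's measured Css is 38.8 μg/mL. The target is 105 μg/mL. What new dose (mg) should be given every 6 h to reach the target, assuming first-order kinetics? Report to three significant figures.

1510 mg

With linear kinetics, Css is proportional to dose rate (D/τ) at fixed clearance.
D₂ = D₁ × (Css,target / Css,current) × (τ₂/τ₁) = 746 × (105/38.8) × (6/8) = 1514 mg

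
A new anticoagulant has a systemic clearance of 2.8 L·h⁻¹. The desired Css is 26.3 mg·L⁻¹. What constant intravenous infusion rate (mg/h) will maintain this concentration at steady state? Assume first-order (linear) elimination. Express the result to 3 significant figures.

Rate = CL × Css = 2.800 × 26.3 = 73.64 mg/h

73.6 mg/h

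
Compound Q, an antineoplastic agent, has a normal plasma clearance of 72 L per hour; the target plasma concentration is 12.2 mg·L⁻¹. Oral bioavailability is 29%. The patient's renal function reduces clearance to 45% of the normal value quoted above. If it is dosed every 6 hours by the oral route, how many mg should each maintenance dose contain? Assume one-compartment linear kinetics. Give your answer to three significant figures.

8180 mg

Patient clearance = 0.45 × 72.00 = 32.40 L/h
D = CL × Css × τ / F = 32.40 × 12.2 × 6 / 0.29 = 8178 mg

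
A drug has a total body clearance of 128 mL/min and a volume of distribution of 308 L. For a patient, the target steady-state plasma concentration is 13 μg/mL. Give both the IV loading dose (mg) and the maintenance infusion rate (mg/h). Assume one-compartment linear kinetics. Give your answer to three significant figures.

Loading: fill Vd to C_target → 308.0 L × 13 mg/L = 4004 mg
CL = 128 mL/min = 128 × 0.06 = 7.680 L/h
Infusion rate = 7.680 L/h × 13 mg/L = 99.84 mg/h

(a) 4000 mg; (b) 99.8 mg/h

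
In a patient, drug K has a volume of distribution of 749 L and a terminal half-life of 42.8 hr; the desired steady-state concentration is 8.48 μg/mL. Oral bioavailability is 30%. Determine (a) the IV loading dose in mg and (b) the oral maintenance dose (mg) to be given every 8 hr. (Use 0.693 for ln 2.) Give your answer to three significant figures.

(a) 6350 mg; (b) 2740 mg

LD = Vd × C = 749.0 × 8.48 = 6352 mg
CL = 0.693 × Vd / t½ = 0.693 × 749.0 / 42.8 = 12.13 L/h
D = CL × Css × τ / F = 12.13 × 8.48 × 8 / 0.3 = 2743 mg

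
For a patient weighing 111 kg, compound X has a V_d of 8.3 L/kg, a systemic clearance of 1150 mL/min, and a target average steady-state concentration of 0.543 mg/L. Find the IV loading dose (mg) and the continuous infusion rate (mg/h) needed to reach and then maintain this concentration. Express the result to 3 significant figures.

(a) 500 mg; (b) 37.5 mg/h

Vd(total) = 111 kg × 8.3 L/kg = 921.3 L
Loading: fill Vd to C_target → 921.3 L × 0.543 mg/L = 500.3 mg
CL = 1150 mL/min × 60/1000 = 69.00 L/h
Maintenance infusion rate = CL × Css = 69.00 × 0.543 = 37.47 mg/h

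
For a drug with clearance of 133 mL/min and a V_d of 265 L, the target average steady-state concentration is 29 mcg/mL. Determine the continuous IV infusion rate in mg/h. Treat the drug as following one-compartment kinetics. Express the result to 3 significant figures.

231 mg/h

CL = 133 mL/min × 60/1000 = 7.980 L/h
R₀ = 7.980 × 29 = 231.4 mg/h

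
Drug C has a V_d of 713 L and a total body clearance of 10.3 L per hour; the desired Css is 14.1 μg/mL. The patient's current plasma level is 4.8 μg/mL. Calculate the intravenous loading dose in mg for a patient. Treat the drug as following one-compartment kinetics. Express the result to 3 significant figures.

The loading dose fills Vd to the target concentration.
Concentration deficit ΔC = 14.1 − 4.8 = 9.300 mg/L
LD = Vd × ΔC = 713.0 × 9.300 = 6631 mg

6630 mg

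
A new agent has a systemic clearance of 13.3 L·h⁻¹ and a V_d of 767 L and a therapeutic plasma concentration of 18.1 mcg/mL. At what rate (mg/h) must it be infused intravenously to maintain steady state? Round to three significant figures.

241 mg/h

Rate = CL × Css = 13.30 × 18.1 = 240.7 mg/h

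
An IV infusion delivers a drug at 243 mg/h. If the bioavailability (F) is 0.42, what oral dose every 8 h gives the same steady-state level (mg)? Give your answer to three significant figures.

To maintain the same Css, the systemic dosing rate must be unchanged: F·D/τ = infusion rate.
D = rate × τ / F = 243 × 8 / 0.42 = 4629 mg

4630 mg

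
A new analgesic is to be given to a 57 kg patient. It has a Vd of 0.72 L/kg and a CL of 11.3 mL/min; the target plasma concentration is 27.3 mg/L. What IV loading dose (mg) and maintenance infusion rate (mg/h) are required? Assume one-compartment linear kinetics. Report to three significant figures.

Total Vd = 0.72 × 57 = 41.04 L
LD = Vd · C_target = 41.04 × 27.3 = 1120 mg
CL = 11.3 mL/min × 60/1000 = 0.6780 L/h
Maintenance infusion rate = CL × Css = 0.6780 × 27.3 = 18.51 mg/h

(a) 1120 mg; (b) 18.5 mg/h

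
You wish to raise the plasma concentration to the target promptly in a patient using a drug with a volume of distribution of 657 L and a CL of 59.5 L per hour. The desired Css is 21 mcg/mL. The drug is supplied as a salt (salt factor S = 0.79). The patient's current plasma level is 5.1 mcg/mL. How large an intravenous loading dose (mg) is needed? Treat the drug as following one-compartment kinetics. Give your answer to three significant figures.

13200 mg

Concentration deficit ΔC = 21 − 5.1 = 15.90 mg/L
LD = Vd × ΔC / S = 657.0 × 15.90 / 0.79 = 13220 mg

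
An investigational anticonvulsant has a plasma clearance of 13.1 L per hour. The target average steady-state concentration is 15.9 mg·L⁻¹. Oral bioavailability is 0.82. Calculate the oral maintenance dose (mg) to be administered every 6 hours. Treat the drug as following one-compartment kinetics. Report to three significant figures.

D = CL × Css × τ / F = 13.10 × 15.9 × 6 / 0.82 = 1524 mg

1520 mg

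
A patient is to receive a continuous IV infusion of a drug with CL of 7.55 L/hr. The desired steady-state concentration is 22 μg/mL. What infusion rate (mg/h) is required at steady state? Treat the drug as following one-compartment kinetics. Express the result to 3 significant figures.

Infusion rate = CL · Css = 7.550 L/h × 22 mg/L = 166.1 mg/h

166 mg/h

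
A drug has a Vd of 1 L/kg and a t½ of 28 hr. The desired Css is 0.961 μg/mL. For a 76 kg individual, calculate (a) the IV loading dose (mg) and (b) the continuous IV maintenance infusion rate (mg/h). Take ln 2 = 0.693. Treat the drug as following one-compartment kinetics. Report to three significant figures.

Vd(total) = 76 kg × 1 L/kg = 76.00 L
LD = Vd × C = 76.00 × 0.961 = 73.04 mg
CL = 0.693 × Vd / t½ = 0.693 × 76.00 / 28 = 1.881 L/h
Infusion rate = CL × Css = 1.881 × 0.961 = 1.808 mg/h

(a) 73.0 mg; (b) 1.81 mg/h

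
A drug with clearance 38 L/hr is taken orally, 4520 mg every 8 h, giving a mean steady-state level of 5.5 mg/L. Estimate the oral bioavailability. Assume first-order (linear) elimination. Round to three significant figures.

0.370

F·D/τ = CL·Css at steady state → F = CL·Css·τ / D.
F = 38 × 5.5 × 8 / 4520 = 0.370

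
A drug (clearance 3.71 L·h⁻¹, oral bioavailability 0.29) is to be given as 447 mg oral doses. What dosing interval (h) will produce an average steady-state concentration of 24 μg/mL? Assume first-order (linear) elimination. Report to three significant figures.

1.46 h

F·D/τ = CL·Css → τ = F·D / (CL·Css).
τ = 0.29 × 447 / (3.71 × 24) = 1.456 h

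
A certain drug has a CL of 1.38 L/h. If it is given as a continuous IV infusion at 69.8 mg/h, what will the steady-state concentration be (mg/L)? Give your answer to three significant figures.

50.6 mg/L

Css = rate / CL = 69.8 / 1.380 = 50.58 mg/L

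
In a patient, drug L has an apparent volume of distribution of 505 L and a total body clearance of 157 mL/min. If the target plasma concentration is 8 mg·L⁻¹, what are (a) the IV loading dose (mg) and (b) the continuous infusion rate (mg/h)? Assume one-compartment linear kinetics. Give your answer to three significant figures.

(a) 4040 mg; (b) 75.4 mg/h

LD = Vd · C_target = 505.0 × 8 = 4040 mg
Convert clearance: 157 mL/min × 60 min/h ÷ 1000 mL/L = 9.420 L/h
Maintenance: replace elimination → rate = CL × Css = 9.420 × 8 = 75.36 mg/h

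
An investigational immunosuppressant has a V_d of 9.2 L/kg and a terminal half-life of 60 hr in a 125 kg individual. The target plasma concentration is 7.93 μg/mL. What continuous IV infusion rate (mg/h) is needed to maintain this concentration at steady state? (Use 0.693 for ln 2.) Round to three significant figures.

105 mg/h

Total Vd = 9.2 × 125 = 1150 L
CL = ln 2 · Vd / t½ = 0.693 × 1150 / 60 = 13.28 L/h
Infusion rate = CL × Css = 13.28 × 7.93 = 105.3 mg/h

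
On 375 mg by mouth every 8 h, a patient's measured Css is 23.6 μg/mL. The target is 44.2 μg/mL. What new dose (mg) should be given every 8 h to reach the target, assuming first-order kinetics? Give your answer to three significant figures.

With linear kinetics, Css is proportional to dose rate (D/τ) at fixed clearance.
D₂ = D₁ × (Css,target / Css,current) = 375 × 44.2/23.6 = 702.3 mg

702 mg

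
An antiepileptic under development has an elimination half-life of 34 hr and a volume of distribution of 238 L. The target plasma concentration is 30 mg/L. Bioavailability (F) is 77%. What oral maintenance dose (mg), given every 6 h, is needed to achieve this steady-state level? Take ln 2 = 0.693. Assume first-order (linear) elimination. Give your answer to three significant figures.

CL = 0.693 × Vd / t½ = 0.693 × 238.0 / 34 = 4.851 L/h
D = CL × Css × τ / F = 4.851 × 30 × 6 / 0.77 = 1134 mg

1130 mg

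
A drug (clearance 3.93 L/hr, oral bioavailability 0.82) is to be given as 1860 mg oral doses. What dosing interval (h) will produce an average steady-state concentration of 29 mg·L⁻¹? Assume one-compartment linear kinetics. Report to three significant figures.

F·D/τ = CL·Css → τ = F·D / (CL·Css).
τ = 0.82 × 1860 / (3.93 × 29) = 13.38 h

13.4 h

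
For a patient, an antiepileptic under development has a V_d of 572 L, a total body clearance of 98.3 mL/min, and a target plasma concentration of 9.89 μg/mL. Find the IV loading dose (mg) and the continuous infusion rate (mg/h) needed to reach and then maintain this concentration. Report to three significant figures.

(a) 5660 mg; (b) 58.3 mg/h

LD = Vd · C_target = 572.0 × 9.89 = 5657 mg
CL = 98.3 mL/min = 98.3 × 0.06 = 5.898 L/h
Maintenance infusion rate = CL × Css = 5.898 × 9.89 = 58.33 mg/h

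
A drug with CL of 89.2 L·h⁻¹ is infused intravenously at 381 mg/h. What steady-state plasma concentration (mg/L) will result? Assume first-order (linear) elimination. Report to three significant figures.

4.27 mg/L

Css = rate / CL = 381 / 89.20 = 4.271 mg/L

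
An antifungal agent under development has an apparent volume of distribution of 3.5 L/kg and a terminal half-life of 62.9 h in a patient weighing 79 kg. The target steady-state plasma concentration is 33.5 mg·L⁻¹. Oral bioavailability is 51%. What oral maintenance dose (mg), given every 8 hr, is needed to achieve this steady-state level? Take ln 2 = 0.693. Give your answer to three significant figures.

1600 mg

Total Vd = 3.5 × 79 = 276.5 L
CL = ln 2 · Vd / t½ = 0.693 × 276.5 / 62.9 = 3.046 L/h
D = CL × Css × τ / F = 3.046 × 33.5 × 8 / 0.51 = 1601 mg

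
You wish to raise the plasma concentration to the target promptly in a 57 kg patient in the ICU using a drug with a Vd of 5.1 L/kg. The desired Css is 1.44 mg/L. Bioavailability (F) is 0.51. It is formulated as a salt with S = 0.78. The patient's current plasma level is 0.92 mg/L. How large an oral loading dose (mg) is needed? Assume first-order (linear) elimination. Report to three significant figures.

Vd = 5.1 L/kg × 57 kg = 290.7 L
Concentration deficit ΔC = 1.44 − 0.92 = 0.5200 mg/L
LD = Vd × ΔC / F / S = 290.7 × 0.5200 / 0.51 / 0.78 = 380.0 mg

380 mg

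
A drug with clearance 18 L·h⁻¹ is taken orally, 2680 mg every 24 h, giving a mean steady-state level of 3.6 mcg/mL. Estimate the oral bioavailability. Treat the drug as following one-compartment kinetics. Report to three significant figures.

0.580

F·D/τ = CL·Css at steady state → F = CL·Css·τ / D.
F = 18 × 3.6 × 24 / 2680 = 0.580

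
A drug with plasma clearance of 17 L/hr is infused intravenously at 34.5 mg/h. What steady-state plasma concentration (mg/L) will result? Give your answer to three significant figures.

2.03 mg/L

Css = rate / CL = 34.5 / 17.00 = 2.029 mg/L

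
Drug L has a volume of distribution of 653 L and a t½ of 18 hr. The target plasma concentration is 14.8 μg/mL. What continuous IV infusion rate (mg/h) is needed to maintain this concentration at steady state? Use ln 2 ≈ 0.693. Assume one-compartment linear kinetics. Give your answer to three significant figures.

372 mg/h

CL = ln 2 · Vd / t½ = 0.693 × 653.0 / 18 = 25.14 L/h
Infusion rate = CL × Css = 25.14 × 14.8 = 372.1 mg/h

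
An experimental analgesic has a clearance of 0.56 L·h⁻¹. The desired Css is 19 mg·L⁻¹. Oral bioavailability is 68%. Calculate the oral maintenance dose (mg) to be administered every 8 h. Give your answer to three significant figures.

125 mg

At steady state, dose per interval replaces the amount cleared in that interval: F·D/τ = CL·Css.
D = CL × Css × τ / F = 0.5600 × 19 × 8 / 0.68 = 125.2 mg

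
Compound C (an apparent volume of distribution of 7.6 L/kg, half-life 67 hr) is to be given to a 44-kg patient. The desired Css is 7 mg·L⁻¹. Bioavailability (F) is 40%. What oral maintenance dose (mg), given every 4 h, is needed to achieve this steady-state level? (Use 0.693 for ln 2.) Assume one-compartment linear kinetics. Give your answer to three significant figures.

Total Vd = 7.6 × 44 = 334.4 L
CL = ln 2 · Vd / t½ = 0.693 × 334.4 / 67 = 3.459 L/h
D = CL × Css × τ / F = 3.459 × 7 × 4 / 0.4 = 242.1 mg

242 mg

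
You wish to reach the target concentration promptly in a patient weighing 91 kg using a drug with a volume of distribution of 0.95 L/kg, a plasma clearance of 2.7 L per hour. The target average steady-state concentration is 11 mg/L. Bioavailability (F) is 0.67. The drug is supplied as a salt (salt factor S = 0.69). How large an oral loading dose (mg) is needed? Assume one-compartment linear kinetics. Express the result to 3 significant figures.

Total Vd = 0.95 × 91 = 86.45 L
The loading dose fills Vd to the target concentration.
LD = Vd × C / F / S = 86.45 × 11.00 / 0.67 / 0.69 = 2057 mg

2060 mg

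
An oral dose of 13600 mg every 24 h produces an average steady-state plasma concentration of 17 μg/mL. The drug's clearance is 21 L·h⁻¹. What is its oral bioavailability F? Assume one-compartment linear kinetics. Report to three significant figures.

F·D/τ = CL·Css at steady state → F = CL·Css·τ / D.
F = 21 × 17 × 24 / 13600 = 0.630

0.630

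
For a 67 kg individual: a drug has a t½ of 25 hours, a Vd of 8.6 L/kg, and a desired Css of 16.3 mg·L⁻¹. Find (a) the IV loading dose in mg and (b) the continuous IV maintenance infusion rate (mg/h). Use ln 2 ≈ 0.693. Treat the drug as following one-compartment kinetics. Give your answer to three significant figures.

Total Vd = 8.6 × 67 = 576.2 L
LD = Vd × C = 576.2 × 16.3 = 9392 mg
CL = 0.693 × Vd / t½ = 0.693 × 576.2 / 25 = 15.97 L/h
Infusion rate = CL × Css = 15.97 × 16.3 = 260.3 mg/h

(a) 9390 mg; (b) 260 mg/h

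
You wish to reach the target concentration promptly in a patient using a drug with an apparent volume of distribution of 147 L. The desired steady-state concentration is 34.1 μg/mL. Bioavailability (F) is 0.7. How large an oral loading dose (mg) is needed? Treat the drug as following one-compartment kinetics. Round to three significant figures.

7160 mg

LD = Vd × C / F = 147.0 × 34.10 / 0.7 = 7161 mg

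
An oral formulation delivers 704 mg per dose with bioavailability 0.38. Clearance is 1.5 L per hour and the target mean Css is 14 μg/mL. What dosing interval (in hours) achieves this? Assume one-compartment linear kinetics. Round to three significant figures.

12.7 h

F·D/τ = CL·Css → τ = F·D / (CL·Css).
τ = 0.38 × 704 / (1.5 × 14) = 12.74 h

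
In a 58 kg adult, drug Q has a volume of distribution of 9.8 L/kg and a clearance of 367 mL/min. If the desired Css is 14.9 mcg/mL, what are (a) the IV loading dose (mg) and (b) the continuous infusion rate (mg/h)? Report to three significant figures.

Total Vd = 9.8 × 58 = 568.4 L
LD = Vd · C_target = 568.4 × 14.9 = 8469 mg
CL = 367 mL/min × 60/1000 = 22.02 L/h
Infusion rate = 22.02 L/h × 14.9 mg/L = 328.1 mg/h

(a) 8470 mg; (b) 328 mg/h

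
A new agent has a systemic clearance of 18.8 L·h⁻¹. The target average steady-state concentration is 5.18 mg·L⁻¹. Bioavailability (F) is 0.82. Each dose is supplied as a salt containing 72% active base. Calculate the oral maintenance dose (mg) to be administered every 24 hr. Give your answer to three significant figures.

3960 mg

D = CL × Css × τ / F / S = 18.80 × 5.18 × 24 / 0.82 / 0.72 = 3959 mg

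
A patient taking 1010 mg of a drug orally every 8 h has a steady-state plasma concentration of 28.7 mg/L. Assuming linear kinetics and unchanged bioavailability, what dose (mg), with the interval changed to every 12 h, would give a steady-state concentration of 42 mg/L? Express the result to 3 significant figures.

For first-order elimination, Css ∝ F·D/(CL·τ); F and CL are unchanged, so Css ∝ D/τ.
D₂ = D₁ × (Css,target / Css,current) × (τ₂/τ₁) = 1010 × (42/28.7) × (12/8) = 2217 mg

2220 mg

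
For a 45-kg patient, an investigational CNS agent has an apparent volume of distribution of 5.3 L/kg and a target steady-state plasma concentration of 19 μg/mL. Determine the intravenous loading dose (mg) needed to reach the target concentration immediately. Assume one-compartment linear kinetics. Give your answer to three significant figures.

4530 mg

Vd = 5.3 L/kg × 45 kg = 238.5 L
The loading dose fills Vd to the target concentration.
LD = Vd × C = 238.5 × 19.00 = 4532 mg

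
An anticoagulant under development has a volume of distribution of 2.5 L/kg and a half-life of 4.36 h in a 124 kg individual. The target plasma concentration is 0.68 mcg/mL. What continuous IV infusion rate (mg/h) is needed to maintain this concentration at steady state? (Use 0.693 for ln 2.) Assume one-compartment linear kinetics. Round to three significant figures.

Vd = 2.5 L/kg × 124 kg = 310.0 L
CL = ln 2 · Vd / t½ = 0.693 × 310.0 / 4.36 = 49.27 L/h
Infusion rate = CL × Css = 49.27 × 0.68 = 33.50 mg/h

33.5 mg/h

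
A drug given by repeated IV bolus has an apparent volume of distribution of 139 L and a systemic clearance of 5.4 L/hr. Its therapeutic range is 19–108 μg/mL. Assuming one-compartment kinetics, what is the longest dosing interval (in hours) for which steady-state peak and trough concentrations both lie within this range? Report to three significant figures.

k = CL / Vd = 5.400 / 139.0 = 0.03885 h⁻¹
Between IV bolus doses, concentration decays as C = C₀·e^(−kτ), so C_peak/C_trough = e^(kτ).
τ_max = ln(C_peak/C_trough) / k = ln(108/19) / 0.03885 = 1.738 / 0.03885 = 44.74 h

44.7 h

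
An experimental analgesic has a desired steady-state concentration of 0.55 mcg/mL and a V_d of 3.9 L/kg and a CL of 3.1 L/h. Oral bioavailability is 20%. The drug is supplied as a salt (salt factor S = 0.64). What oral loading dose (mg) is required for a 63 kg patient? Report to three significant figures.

1060 mg

Vd(total) = 63 kg × 3.9 L/kg = 245.7 L
The loading dose fills Vd to the target concentration; clearance is irrelevant here.
LD = Vd × C / F / S = 245.7 × 0.5500 / 0.2 / 0.64 = 1056 mg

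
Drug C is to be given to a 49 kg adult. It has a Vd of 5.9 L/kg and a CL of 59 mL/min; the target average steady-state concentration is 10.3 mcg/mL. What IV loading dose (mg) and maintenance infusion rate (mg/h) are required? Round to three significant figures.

Vd(total) = 49 kg × 5.9 L/kg = 289.1 L
Loading dose = Vd × C = 289.1 × 10.3 = 2978 mg
Convert clearance: 59 mL/min × 60 min/h ÷ 1000 mL/L = 3.540 L/h
Maintenance: replace elimination → rate = CL × Css = 3.540 × 10.3 = 36.46 mg/h

(a) 2980 mg; (b) 36.5 mg/h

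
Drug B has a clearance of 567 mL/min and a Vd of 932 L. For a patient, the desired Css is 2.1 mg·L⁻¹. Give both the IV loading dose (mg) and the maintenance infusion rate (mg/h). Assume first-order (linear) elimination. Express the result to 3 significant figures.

Loading dose = Vd × C = 932.0 × 2.1 = 1957 mg
Convert clearance: 567 mL/min × 60 min/h ÷ 1000 mL/L = 34.02 L/h
Maintenance: replace elimination → rate = CL × Css = 34.02 × 2.1 = 71.44 mg/h

(a) 1960 mg; (b) 71.4 mg/h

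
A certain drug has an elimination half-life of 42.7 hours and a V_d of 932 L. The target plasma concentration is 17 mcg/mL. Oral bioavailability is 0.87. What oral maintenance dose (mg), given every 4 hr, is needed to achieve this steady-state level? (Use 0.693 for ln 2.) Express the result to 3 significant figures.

CL = 0.693 × Vd / t½ = 0.693 × 932.0 / 42.7 = 15.13 L/h
D = CL × Css × τ / F = 15.13 × 17 × 4 / 0.87 = 1183 mg

1180 mg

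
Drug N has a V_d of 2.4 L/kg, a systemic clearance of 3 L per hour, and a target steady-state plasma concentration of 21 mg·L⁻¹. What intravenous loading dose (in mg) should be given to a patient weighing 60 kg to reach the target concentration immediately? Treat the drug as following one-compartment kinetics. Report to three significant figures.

3020 mg

Vd(total) = 60 kg × 2.4 L/kg = 144.0 L
The loading dose fills Vd to the target concentration.
LD = Vd × C = 144.0 × 21.00 = 3024 mg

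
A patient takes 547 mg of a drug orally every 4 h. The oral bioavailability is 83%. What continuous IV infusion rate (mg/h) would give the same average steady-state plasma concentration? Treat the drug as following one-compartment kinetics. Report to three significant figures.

Equivalent systemic input: infusion rate = F·D/τ.
Rate = 0.83 × 547 / 4 = 113.5 mg/h

114 mg/h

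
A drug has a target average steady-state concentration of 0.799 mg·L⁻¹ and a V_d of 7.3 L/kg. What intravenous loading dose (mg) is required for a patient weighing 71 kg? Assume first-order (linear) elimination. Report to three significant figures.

Total Vd = 7.3 × 71 = 518.3 L
LD = Vd × C = 518.3 × 0.7990 = 414.1 mg

414 mg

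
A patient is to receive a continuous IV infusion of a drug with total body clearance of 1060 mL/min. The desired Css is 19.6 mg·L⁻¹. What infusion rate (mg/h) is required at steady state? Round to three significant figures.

1250 mg/h

CL = 1060 mL/min = 1060 × 0.06 = 63.60 L/h
Infusion rate = CL · Css = 63.60 L/h × 19.6 mg/L = 1247 mg/h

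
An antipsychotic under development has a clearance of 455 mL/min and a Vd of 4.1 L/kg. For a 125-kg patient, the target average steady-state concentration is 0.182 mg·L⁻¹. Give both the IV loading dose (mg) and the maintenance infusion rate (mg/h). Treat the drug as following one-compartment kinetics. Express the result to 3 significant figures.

(a) 93.3 mg; (b) 4.97 mg/h

Total Vd = 4.1 × 125 = 512.5 L
Loading: fill Vd to C_target → 512.5 L × 0.182 mg/L = 93.28 mg
CL = 455 mL/min = 455 × 0.06 = 27.30 L/h
Maintenance infusion rate = CL × Css = 27.30 × 0.182 = 4.969 mg/h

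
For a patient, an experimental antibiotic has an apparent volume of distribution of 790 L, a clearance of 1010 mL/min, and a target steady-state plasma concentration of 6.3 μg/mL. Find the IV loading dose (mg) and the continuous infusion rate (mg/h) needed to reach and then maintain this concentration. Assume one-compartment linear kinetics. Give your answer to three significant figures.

(a) 4980 mg; (b) 382 mg/h

LD = Vd · C_target = 790.0 × 6.3 = 4977 mg
CL = 1010 mL/min × 60/1000 = 60.60 L/h
Infusion rate = 60.60 L/h × 6.3 mg/L = 381.8 mg/h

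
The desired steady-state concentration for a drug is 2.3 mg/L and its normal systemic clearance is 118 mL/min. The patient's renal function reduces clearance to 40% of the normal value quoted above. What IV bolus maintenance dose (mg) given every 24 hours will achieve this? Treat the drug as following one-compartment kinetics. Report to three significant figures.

Convert clearance: 118 mL/min × 60 min/h ÷ 1000 mL/L = 7.080 L/h
Patient clearance = 0.4 × 7.080 = 2.832 L/h
D = CL × Css × τ = 2.832 × 2.3 × 24 = 156.3 mg

156 mg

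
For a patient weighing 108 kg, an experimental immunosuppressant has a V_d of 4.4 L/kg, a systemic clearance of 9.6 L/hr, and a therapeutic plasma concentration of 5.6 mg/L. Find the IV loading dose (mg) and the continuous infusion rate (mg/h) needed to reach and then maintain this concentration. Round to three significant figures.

Vd = 4.4 L/kg × 108 kg = 475.2 L
Loading: fill Vd to C_target → 475.2 L × 5.6 mg/L = 2661 mg
Maintenance: replace elimination → rate = CL × Css = 9.600 × 5.6 = 53.76 mg/h

(a) 2660 mg; (b) 53.8 mg/h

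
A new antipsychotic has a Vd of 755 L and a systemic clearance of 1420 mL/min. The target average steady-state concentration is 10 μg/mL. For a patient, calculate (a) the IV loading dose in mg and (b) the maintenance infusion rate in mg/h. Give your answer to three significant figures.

(a) 7550 mg; (b) 852 mg/h

Loading: fill Vd to C_target → 755.0 L × 10 mg/L = 7550 mg
CL = 1420 mL/min = 1420 × 0.06 = 85.20 L/h
Maintenance: replace elimination → rate = CL × Css = 85.20 × 10 = 852.0 mg/h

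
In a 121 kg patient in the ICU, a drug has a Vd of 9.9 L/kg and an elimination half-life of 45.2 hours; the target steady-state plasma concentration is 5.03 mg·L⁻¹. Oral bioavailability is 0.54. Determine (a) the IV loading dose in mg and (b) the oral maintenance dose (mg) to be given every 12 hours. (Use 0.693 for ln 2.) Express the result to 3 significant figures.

Total Vd = 9.9 × 121 = 1198 L
LD = Vd × C = 1198 × 5.03 = 6026 mg
CL = 0.693 × Vd / t½ = 0.693 × 1198 / 45.2 = 18.37 L/h
D = CL × Css × τ / F = 18.37 × 5.03 × 12 / 0.54 = 2053 mg

(a) 6030 mg; (b) 2050 mg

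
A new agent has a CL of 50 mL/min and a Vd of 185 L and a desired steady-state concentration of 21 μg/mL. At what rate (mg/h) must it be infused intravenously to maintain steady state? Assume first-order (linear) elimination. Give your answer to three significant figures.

Convert clearance: 50 mL/min × 60 min/h ÷ 1000 mL/L = 3.000 L/h
Rate = CL × Css = 3.000 × 21 = 63.00 mg/h

63.0 mg/h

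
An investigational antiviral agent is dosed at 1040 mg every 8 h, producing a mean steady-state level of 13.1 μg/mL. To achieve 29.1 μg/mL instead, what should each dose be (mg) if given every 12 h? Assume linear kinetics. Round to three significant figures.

For first-order elimination, Css ∝ F·D/(CL·τ); F and CL are unchanged, so Css ∝ D/τ.
D₂ = D₁ × (Css,target / Css,current) × (τ₂/τ₁) = 1040 × (29.1/13.1) × (12/8) = 3465 mg

3470 mg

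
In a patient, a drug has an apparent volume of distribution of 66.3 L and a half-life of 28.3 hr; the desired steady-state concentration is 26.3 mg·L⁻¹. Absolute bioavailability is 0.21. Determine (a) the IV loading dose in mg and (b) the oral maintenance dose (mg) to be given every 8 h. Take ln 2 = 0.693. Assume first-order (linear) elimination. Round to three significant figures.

LD = Vd × C = 66.30 × 26.3 = 1744 mg
CL = 0.693 × Vd / t½ = 0.693 × 66.30 / 28.3 = 1.624 L/h
D = CL × Css × τ / F = 1.624 × 26.3 × 8 / 0.21 = 1627 mg

(a) 1740 mg; (b) 1630 mg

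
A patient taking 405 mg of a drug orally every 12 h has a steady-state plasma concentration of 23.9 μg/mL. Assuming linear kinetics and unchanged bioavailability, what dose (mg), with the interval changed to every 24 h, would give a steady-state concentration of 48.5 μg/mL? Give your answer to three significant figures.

1640 mg

With linear kinetics, Css is proportional to dose rate (D/τ) at fixed clearance.
D₂ = D₁ × (Css,target / Css,current) × (τ₂/τ₁) = 405 × (48.5/23.9) × (24/12) = 1644 mg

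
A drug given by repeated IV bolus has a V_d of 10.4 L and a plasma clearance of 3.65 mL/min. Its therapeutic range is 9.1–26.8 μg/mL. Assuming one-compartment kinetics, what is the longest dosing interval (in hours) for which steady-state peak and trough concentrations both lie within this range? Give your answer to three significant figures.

CL = 3.65 mL/min × 60/1000 = 0.2190 L/h
k = CL / Vd = 0.2190 / 10.40 = 0.02106 h⁻¹
Between IV bolus doses, concentration decays as C = C₀·e^(−kτ), so C_peak/C_trough = e^(kτ).
τ_max = ln(C_peak/C_trough) / k = ln(26.8/9.1) / 0.02106 = 1.080 / 0.02106 = 51.28 h

51.3 h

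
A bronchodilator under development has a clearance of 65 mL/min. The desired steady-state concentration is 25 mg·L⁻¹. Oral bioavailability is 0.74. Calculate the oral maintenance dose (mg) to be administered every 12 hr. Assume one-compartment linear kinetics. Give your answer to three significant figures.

1580 mg

Convert clearance: 65 mL/min × 60 min/h ÷ 1000 mL/L = 3.900 L/h
D = CL × Css × τ / F = 3.900 × 25 × 12 / 0.74 = 1581 mg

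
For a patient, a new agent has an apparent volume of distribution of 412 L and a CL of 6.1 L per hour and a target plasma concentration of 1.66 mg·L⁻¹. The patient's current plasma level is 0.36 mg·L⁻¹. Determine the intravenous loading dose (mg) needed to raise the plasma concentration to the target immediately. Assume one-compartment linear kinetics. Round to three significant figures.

536 mg

Concentration deficit ΔC = 1.66 − 0.36 = 1.300 mg/L
LD = Vd × ΔC = 412.0 × 1.300 = 535.6 mg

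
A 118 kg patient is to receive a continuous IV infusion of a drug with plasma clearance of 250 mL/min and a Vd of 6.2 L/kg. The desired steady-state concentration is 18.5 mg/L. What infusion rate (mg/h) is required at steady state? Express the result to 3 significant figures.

278 mg/h

CL = 250 mL/min = 250 × 0.06 = 15.00 L/h
Maintenance depends on clearance, not Vd — rate in must match rate out.
R₀ = 15.00 × 18.5 = 277.5 mg/h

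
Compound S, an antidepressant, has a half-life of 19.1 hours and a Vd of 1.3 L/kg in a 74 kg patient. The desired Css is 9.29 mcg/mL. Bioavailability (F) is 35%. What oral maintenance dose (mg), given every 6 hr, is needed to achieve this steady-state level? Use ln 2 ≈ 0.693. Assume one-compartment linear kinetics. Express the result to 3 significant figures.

556 mg

Total Vd = 1.3 × 74 = 96.20 L
CL = 0.693 × Vd / t½ = 0.693 × 96.20 / 19.1 = 3.490 L/h
D = CL × Css × τ / F = 3.490 × 9.29 × 6 / 0.35 = 555.8 mg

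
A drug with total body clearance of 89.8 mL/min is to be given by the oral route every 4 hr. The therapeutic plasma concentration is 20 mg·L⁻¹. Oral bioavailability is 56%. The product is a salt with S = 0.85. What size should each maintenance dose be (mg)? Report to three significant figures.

906 mg

CL = 89.8 mL/min = 89.8 × 0.06 = 5.388 L/h
At steady state, dose per interval replaces the amount cleared in that interval: F·S·D/τ = CL·Css.
D = CL × Css × τ / F / S = 5.388 × 20 × 4 / 0.56 / 0.85 = 905.5 mg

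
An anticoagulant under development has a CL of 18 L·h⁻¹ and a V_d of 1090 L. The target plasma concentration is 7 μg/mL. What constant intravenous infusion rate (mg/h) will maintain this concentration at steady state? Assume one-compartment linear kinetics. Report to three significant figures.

126 mg/h

R₀ = 18.00 × 7 = 126.0 mg/h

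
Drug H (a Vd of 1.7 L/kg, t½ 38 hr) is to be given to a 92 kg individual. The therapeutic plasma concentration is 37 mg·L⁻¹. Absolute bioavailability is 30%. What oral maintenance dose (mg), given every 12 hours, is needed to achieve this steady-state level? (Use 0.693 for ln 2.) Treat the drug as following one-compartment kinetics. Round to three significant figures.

4220 mg

Vd(total) = 92 kg × 1.7 L/kg = 156.4 L
CL = ln 2 · Vd / t½ = 0.693 × 156.4 / 38 = 2.852 L/h
D = CL × Css × τ / F = 2.852 × 37 × 12 / 0.3 = 4221 mg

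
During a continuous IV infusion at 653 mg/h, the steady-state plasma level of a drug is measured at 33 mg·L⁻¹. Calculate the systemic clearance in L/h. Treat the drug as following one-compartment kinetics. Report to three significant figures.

19.8 L/h

At steady state, infusion rate = CL × Css, so CL = rate / Css.
CL = 653 / 33 = 19.79 L/h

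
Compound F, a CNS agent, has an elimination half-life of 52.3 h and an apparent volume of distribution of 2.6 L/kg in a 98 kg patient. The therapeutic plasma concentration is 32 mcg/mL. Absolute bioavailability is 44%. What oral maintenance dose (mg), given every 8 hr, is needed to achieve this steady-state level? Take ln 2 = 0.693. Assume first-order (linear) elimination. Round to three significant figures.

Vd = 2.6 L/kg × 98 kg = 254.8 L
CL = ln 2 · Vd / t½ = 0.693 × 254.8 / 52.3 = 3.376 L/h
D = CL × Css × τ / F = 3.376 × 32 × 8 / 0.44 = 1964 mg

1960 mg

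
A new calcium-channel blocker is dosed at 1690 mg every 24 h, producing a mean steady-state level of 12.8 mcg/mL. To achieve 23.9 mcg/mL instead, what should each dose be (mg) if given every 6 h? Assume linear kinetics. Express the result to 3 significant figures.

For first-order elimination, Css ∝ F·D/(CL·τ); F and CL are unchanged, so Css ∝ D/τ.
D₂ = D₁ × (Css,target / Css,current) × (τ₂/τ₁) = 1690 × (23.9/12.8) × (6/24) = 788.9 mg

789 mg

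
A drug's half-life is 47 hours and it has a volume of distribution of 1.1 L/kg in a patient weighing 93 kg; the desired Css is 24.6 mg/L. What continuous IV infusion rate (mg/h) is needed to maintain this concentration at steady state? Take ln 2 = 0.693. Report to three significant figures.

Vd(total) = 93 kg × 1.1 L/kg = 102.3 L
k = 0.693/47 = 0.01474 h⁻¹, so CL = k·Vd = 0.01474 × 102.3 = 1.508 L/h
Infusion rate = CL × Css = 1.508 × 24.6 = 37.10 mg/h

37.1 mg/h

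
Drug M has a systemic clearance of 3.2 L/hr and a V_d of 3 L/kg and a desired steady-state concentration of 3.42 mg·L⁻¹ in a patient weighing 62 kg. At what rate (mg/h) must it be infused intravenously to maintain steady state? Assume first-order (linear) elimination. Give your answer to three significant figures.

10.9 mg/h

Vd does not affect the maintenance rate; only clearance governs steady-state input.
R₀ = 3.200 × 3.42 = 10.94 mg/h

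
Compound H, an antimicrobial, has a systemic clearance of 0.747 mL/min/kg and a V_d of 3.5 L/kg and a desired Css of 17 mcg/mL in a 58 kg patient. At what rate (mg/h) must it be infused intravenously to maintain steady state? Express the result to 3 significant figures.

44.2 mg/h

CL = 0.747 mL/min/kg × 58 kg = 43.33 mL/min = 43.33 × 60/1000 = 2.600 L/h
Rate = CL × Css = 2.600 × 17 = 44.20 mg/h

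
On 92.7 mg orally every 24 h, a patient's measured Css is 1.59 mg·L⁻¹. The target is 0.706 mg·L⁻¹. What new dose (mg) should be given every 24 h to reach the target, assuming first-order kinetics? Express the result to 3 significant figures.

41.2 mg

For first-order elimination, Css ∝ F·D/(CL·τ); F and CL are unchanged, so Css ∝ D/τ.
D₂ = D₁ × (Css,target / Css,current) = 92.7 × 0.706/1.59 = 41.16 mg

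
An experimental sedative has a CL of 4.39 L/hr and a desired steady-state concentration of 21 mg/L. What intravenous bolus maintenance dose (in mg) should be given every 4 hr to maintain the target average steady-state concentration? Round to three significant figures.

At steady state, dose per interval replaces the amount cleared in that interval: D/τ = CL·Css.
D = CL × Css × τ = 4.390 × 21 × 4 = 368.8 mg

369 mg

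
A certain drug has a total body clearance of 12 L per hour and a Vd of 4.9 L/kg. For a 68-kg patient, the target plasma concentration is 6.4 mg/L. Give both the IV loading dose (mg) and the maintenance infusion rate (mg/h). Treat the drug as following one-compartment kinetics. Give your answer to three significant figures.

(a) 2130 mg; (b) 76.8 mg/h

Vd(total) = 68 kg × 4.9 L/kg = 333.2 L
Loading dose = Vd × C = 333.2 × 6.4 = 2132 mg
Maintenance infusion rate = CL × Css = 12.00 × 6.4 = 76.80 mg/h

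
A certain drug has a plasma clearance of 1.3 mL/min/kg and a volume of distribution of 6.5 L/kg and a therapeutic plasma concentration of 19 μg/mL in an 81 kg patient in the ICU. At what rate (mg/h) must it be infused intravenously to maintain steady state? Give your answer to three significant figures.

CL = 1.3 mL/min/kg × 81 kg = 105.3 mL/min = 105.3 × 60/1000 = 6.318 L/h
Rate = CL × Css = 6.318 × 19 = 120.0 mg/h

120 mg/h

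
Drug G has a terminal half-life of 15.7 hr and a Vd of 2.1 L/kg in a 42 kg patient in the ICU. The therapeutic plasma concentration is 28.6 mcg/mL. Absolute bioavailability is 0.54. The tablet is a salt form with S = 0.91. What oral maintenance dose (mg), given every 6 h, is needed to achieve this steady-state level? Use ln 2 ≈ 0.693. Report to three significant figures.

Total Vd = 2.1 × 42 = 88.20 L
k = 0.693/15.7 = 0.04414 h⁻¹, so CL = k·Vd = 0.04414 × 88.20 = 3.893 L/h
D = CL × Css × τ / F / S = 3.893 × 28.6 × 6 / 0.54 / 0.91 = 1359 mg

1360 mg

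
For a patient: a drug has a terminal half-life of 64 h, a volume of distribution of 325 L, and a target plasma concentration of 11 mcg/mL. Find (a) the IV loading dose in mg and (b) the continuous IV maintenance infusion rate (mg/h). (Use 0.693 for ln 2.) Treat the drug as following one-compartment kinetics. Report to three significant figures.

(a) 3580 mg; (b) 38.7 mg/h

LD = Vd × C = 325.0 × 11 = 3575 mg
CL = 0.693 × Vd / t½ = 0.693 × 325.0 / 64 = 3.519 L/h
Infusion rate = CL × Css = 3.519 × 11 = 38.71 mg/h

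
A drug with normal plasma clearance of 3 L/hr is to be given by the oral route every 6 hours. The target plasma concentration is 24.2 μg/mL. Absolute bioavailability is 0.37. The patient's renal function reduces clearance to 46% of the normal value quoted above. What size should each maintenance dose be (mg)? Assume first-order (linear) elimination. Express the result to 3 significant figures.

542 mg

Patient clearance = 0.46 × 3.000 = 1.380 L/h
At steady state, dose per interval replaces the amount cleared in that interval: F·D/τ = CL·Css.
D = CL × Css × τ / F = 1.380 × 24.2 × 6 / 0.37 = 541.6 mg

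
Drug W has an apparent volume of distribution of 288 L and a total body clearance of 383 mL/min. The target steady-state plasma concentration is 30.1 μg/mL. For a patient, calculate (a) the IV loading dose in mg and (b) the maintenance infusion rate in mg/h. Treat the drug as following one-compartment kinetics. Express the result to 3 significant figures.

(a) 8670 mg; (b) 692 mg/h

Loading dose = Vd × C = 288.0 × 30.1 = 8669 mg
Convert clearance: 383 mL/min × 60 min/h ÷ 1000 mL/L = 22.98 L/h
Infusion rate = 22.98 L/h × 30.1 mg/L = 691.7 mg/h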